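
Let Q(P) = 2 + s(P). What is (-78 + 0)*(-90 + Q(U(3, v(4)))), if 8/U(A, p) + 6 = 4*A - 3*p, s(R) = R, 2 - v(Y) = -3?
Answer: 20800/3 ≈ 6933.3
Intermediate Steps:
v(Y) = 5 (v(Y) = 2 - 1*(-3) = 2 + 3 = 5)
U(A, p) = 8/(-6 - 3*p + 4*A) (U(A, p) = 8/(-6 + (4*A - 3*p)) = 8/(-6 + (-3*p + 4*A)) = 8/(-6 - 3*p + 4*A))
Q(P) = 2 + P
(-78 + 0)*(-90 + Q(U(3, v(4)))) = (-78 + 0)*(-90 + (2 - 8/(6 - 4*3 + 3*5))) = -78*(-90 + (2 - 8/(6 - 12 + 15))) = -78*(-90 + (2 - 8/9)) = -78*(-90 + 10/9) = -78*(-800/9) = 20800/3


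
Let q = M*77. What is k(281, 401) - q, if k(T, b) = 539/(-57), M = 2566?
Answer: -11262713/57 ≈ -1.9759e+5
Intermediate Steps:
k(T, b) = -539/57 (k(T, b) = 539*(-1/57) = -539/57)
q = 197582 (q = 2566*77 = 197582)
k(281, 401) - q = -539/57 - 1*197582 = -539/57 - 197582 = -11262713/57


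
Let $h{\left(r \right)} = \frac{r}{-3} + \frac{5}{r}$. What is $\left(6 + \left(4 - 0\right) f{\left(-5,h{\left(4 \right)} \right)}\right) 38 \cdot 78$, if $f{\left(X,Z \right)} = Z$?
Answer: $16796$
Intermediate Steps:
$h{\left(r \right)} = \frac{5}{r} - \frac{r}{3}$ ($h{\left(r \right)} = r \left(- \frac{1}{3}\right) + \frac{5}{r} = - \frac{r}{3} + \frac{5}{r} = \frac{5}{r} - \frac{r}{3}$)
$\left(6 + \left(4 - 0\right) f{\left(-5,h{\left(4 \right)} \right)}\right) 38 \cdot 78 = \left(6 + \left(4 - 0\right) \left(\frac{5}{4} - \frac{4}{3}\right)\right) 38 \cdot 78 = \left(6 + \left(4 + 0\right) \left(5 \cdot \frac{1}{4} - \frac{4}{3}\right)\right) 38 \cdot 78 = \left(6 + 4 \left(\frac{5}{4} - \frac{4}{3}\right)\right) 38 \cdot 78 = \left(6 + 4 \left(- \frac{1}{12}\right)\right) 38 \cdot 78 = \left(6 - \frac{1}{3}\right) 38 \cdot 78 = \frac{17}{3} \cdot 38 \cdot 78 = \frac{646}{3} \cdot 78 = 16796$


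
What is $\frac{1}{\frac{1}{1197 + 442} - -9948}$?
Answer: $\frac{1639}{16304773} \approx 0.00010052$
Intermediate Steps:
$\frac{1}{\frac{1}{1197 + 442} - -9948} = \frac{1}{\frac{1}{1639} + 9948} = \frac{1}{\frac{16304773}{1639}} = \frac{1639}{16304773}$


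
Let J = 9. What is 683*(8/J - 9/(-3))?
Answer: 23905/9 ≈ 2656.1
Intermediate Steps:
683*(8/J - 9/(-3)) = 683*(8/9 - 9/(-3)) = 683*(8*(1/9) - 9*(-1/3)) = 683*(8/9 + 3) = 683*(35/9) = 23905/9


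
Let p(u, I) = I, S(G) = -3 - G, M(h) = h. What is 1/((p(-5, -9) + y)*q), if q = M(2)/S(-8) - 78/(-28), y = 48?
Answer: 70/8697 ≈ 0.0080488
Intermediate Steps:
q = 223/70 (q = 2/(-3 - 1*(-8)) - 78/(-28) = 2/(-3 + 8) - 78*(-1/28) = 2/5 + 39/14 = 2*(⅕) + 39/14 = ⅖ + 39/14 = 223/70 ≈ 3.1857)
1/((p(-5, -9) + y)*q) = 1/((-9 + 48)*(223/70)) = 1/(39*(223/70)) = 1/(8697/70) = 70/8697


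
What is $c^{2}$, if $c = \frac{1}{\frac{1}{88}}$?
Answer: $7744$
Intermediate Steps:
$c = 88$ ($c = \frac{1}{\frac{1}{88}} = 88$)
$c^{2} = 88^{2} = 7744$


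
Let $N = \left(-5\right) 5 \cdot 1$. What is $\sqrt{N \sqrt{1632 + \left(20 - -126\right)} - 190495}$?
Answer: $\sqrt{-190495 - 25 \sqrt{1778}} \approx 437.66 i$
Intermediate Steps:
$N = -25$ ($N = \left(-25\right) 1 = -25$)
$\sqrt{N \sqrt{1632 + \left(20 - -126\right)} - 190495} = \sqrt{- 25 \sqrt{1632 + \left(20 - -126\right)} - 190495} = \sqrt{- 25 \sqrt{1632 + \left(20 + 126\right)} - 190495} = \sqrt{- 25 \sqrt{1632 + 146} - 190495} = \sqrt{- 25 \sqrt{1778} - 190495} = \sqrt{-190495 - 25 \sqrt{1778}}$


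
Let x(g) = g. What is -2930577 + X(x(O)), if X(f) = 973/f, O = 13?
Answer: -38096528/13 ≈ -2.9305e+6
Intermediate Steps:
-2930577 + X(x(O)) = -2930577 + 973/13 = -38096528/13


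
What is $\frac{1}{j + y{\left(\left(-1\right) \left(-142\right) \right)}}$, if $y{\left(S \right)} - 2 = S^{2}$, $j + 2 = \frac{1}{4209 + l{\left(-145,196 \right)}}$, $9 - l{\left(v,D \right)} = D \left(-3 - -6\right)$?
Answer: $\frac{3630}{73195321} \approx 4.9593 \cdot 10^{-5}$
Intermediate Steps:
$l{\left(v,D \right)} = 9 - 3 D$ ($l{\left(v,D \right)} = 9 - D \left(-3 - -6\right) = 9 - D \left(-3 + 6\right) = 9 - D 3 = 9 - 3 D$)
$j = - \frac{7259}{3630}$ ($j = -2 + \frac{1}{4209 + \left(9 - 588\right)} = -2 + \frac{1}{4209 - 579} = -2 + \frac{1}{3630} = - \frac{7259}{3630} \approx -1.9997$)
$y{\left(S \right)} = 2 + S^{2}$
$\frac{1}{j + y{\left(\left(-1\right) \left(-142\right) \right)}} = \frac{1}{- \frac{7259}{3630} + \left(2 + \left(\left(-1\right) \left(-142\right)\right)^{2}\right)} = \frac{1}{- \frac{7259}{3630} + \left(2 + 142^{2}\right)} = \frac{1}{- \frac{7259}{3630} + \left(2 + 20164\right)} = \frac{1}{- \frac{7259}{3630} + 20166} = \frac{1}{\frac{73195321}{3630}} = \frac{3630}{73195321}$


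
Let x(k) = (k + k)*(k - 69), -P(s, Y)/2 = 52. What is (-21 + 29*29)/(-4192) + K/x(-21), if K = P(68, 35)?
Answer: -220973/990360 ≈ -0.22312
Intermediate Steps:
P(s, Y) = -104 (P(s, Y) = -2*52 = -104)
K = -104
x(k) = 2*k*(-69 + k) (x(k) = (2*k)*(-69 + k) = 2*k*(-69 + k))
(-21 + 29*29)/(-4192) + K/x(-21) = (-21 + 29*29)/(-4192) - 104*(-1/(42*(-69 - 21))) = (-21 + 841)*(-1/4192) - 104/(2*(-21)*(-90)) = 820*(-1/4192) - 104/3780 = -205/1048 - 104*1/3780 = -205/1048 - 26/945 = -220973/990360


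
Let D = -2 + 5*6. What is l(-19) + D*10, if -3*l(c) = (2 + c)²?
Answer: 551/3 ≈ 183.67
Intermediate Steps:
l(c) = -(2 + c)²/3
D = 28 (D = -2 + 30 = 28)
l(-19) + D*10 = -(2 - 19)²/3 + 28*10 = -⅓*(-17)² + 280 = -⅓*289 + 280 = -289/3 + 280 = 551/3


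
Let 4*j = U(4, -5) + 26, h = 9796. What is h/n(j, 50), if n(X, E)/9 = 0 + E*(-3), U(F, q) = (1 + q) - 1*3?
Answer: -4898/675 ≈ -7.2563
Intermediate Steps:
U(F, q) = -2 + q (U(F, q) = (1 + q) - 3 = -2 + q)
j = 19/4 (j = ((-2 - 5) + 26)/4 = (-7 + 26)/4 = (¼)*19 = 19/4 ≈ 4.7500)
n(X, E) = -27*E (n(X, E) = 9*(0 + E*(-3)) = 9*(0 - 3*E) = 9*(-3*E) = -27*E)
h/n(j, 50) = 9796/((-27*50)) = 9796/(-1350) = 9796*(-1/1350) = -4898/675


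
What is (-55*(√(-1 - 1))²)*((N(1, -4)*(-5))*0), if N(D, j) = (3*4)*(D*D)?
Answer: 0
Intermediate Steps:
N(D, j) = 12*D²
(-55*(√(-1 - 1))²)*((N(1, -4)*(-5))*0) = (-55*(√(-1 - 1))²)*(((12*1²)*(-5))*0) = (-55*(√(-2))²)*(((12*1)*(-5))*0) = (-55*(I*√2)²)*((12*(-5))*0) = (-55*(-2))*(-60*0) = 110*0 = 0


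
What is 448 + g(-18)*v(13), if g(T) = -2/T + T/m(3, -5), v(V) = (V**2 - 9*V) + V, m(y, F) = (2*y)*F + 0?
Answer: 4448/9 ≈ 494.22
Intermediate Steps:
m(y, F) = 2*F*y (m(y, F) = 2*F*y + 0 = 2*F*y)
v(V) = V**2 - 8*V
g(T) = -2/T - T/30 (g(T) = -2/T + T/((2*(-5)*3)) = -2/T + T/(-30) = -2/T + T*(-1/30) = -2/T - T/30)
448 + g(-18)*v(13) = 448 + (-2/(-18) - 1/30*(-18))*(13*(-8 + 13)) = 448 + (-2*(-1/18) + 3/5)*(13*5) = 448 + (1/9 + 3/5)*65 = 448 + (32/45)*65 = 448 + 416/9 = 4448/9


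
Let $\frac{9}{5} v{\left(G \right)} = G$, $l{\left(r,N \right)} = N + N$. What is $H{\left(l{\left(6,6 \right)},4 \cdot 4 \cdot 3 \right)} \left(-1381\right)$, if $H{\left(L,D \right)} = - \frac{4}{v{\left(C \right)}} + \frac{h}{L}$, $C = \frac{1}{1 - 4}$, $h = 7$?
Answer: $- \frac{1838111}{60} \approx -30635.0$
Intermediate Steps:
$l{\left(r,N \right)} = 2 N$
$C = - \frac{1}{3}$ ($C = \frac{1}{-3} = - \frac{1}{3} \approx -0.33333$)
$v{\left(G \right)} = \frac{5 G}{9}$
$H{\left(L,D \right)} = \frac{108}{5} + \frac{7}{L}$ ($H{\left(L,D \right)} = - \frac{4}{\frac{5}{9} \left(- \frac{1}{3}\right)} + \frac{7}{L} = - \frac{4}{- \frac{5}{27}} + \frac{7}{L} = \left(-4\right) \left(- \frac{27}{5}\right) + \frac{7}{L} = \frac{108}{5} + \frac{7}{L}$)
$H{\left(l{\left(6,6 \right)},4 \cdot 4 \cdot 3 \right)} \left(-1381\right) = \left(\frac{108}{5} + \frac{7}{2 \cdot 6}\right) \left(-1381\right) = \left(\frac{108}{5} + \frac{7}{12}\right) \left(-1381\right) = \frac{1331}{60} \left(-1381\right) = - \frac{1838111}{60}$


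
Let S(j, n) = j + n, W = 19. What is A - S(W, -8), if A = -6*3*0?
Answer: -11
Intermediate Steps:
A = 0 (A = -18*0 = 0)
A - S(W, -8) = 0 - (19 - 8) = 0 - 1*11 = 0 - 11 = -11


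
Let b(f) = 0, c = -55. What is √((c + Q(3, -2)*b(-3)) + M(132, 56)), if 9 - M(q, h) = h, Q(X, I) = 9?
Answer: I*√102 ≈ 10.1*I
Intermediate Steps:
M(q, h) = 9 - h
√((c + Q(3, -2)*b(-3)) + M(132, 56)) = √((-55 + 9*0) + (9 - 1*56)) = √((-55 + 0) + (9 - 56)) = √(-55 - 47) = √(-102) = I*√102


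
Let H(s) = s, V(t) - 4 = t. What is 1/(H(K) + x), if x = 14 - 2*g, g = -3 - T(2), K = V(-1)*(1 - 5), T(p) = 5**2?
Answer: 1/58 ≈ 0.017241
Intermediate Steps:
T(p) = 25
V(t) = 4 + t
K = -12 (K = (4 - 1)*(1 - 5) = 3*(-4) = -12)
g = -28 (g = -3 - 1*25 = -3 - 25 = -28)
x = 70 (x = 14 - 2*(-28) = 14 + 56 = 70)
1/(H(K) + x) = 1/(-12 + 70) = 1/58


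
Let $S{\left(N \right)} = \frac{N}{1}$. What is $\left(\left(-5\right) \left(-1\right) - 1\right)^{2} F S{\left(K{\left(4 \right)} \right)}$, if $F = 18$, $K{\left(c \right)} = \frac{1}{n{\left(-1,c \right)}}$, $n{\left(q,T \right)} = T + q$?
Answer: $96$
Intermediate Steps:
$K{\left(c \right)} = \frac{1}{-1 + c}$ ($K{\left(c \right)} = \frac{1}{c - 1} = \frac{1}{-1 + c}$)
$S{\left(N \right)} = N$ ($S{\left(N \right)} = N 1 = N$)
$\left(\left(-5\right) \left(-1\right) - 1\right)^{2} F S{\left(K{\left(4 \right)} \right)} = \frac{\left(\left(-5\right) \left(-1\right) - 1\right)^{2} \cdot 18}{-1 + 4} = \frac{\left(5 - 1\right)^{2} \cdot 18}{3} = 4^{2} \cdot 18 \cdot \frac{1}{3} = 16 \cdot 18 \cdot \frac{1}{3} = 288 \cdot \frac{1}{3} = 96$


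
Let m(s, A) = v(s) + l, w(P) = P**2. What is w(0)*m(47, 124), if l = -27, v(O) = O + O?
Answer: 0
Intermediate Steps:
v(O) = 2*O
m(s, A) = -27 + 2*s (m(s, A) = 2*s - 27 = -27 + 2*s)
w(0)*m(47, 124) = 0**2*(-27 + 2*47) = 0*(-27 + 94) = 0*67 = 0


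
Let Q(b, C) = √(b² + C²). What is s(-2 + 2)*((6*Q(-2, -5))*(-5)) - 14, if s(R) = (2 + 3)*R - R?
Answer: -14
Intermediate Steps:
Q(b, C) = √(C² + b²)
s(R) = 4*R (s(R) = 5*R - R = 4*R)
s(-2 + 2)*((6*Q(-2, -5))*(-5)) - 14 = (4*(-2 + 2))*((6*√((-5)² + (-2)²))*(-5)) - 14 = (4*0)*((6*√(25 + 4))*(-5)) - 14 = 0*((6*√29)*(-5)) - 14 = 0*(-30*√29) - 14 = 0 - 14 = -14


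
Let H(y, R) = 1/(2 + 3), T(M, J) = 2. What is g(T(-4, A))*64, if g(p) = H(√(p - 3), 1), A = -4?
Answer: 64/5 ≈ 12.800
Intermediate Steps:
H(y, R) = ⅕ (H(y, R) = 1/5 = ⅕)
g(p) = ⅕
g(T(-4, A))*64 = (⅕)*64 = 64/5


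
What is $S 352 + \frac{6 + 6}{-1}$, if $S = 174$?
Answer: $61236$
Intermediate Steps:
$S 352 + \frac{6 + 6}{-1} = 174 \cdot 352 + \frac{6 + 6}{-1} = 61248 - 12 = 61236$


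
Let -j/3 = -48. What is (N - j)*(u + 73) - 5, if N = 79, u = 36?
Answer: -7090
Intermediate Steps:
j = 144 (j = -3*(-48) = 144)
(N - j)*(u + 73) - 5 = (79 - 1*144)*(36 + 73) - 5 = (79 - 144)*109 - 5 = -65*109 - 5 = -7085 - 5 = -7090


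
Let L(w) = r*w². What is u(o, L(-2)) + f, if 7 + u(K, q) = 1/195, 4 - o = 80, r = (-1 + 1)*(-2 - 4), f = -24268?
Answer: -4733624/195 ≈ -24275.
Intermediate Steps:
r = 0 (r = 0*(-6) = 0)
o = -76 (o = 4 - 1*80 = 4 - 80 = -76)
L(w) = 0 (L(w) = 0*w² = 0)
u(K, q) = -1364/195 (u(K, q) = -7 + 1/195 = -1364/195)
u(o, L(-2)) + f = -1364/195 - 24268 = -4733624/195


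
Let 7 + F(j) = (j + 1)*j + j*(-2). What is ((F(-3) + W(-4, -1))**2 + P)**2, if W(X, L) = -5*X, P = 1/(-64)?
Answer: 1599920001/4096 ≈ 3.9061e+5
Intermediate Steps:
P = -1/64 ≈ -0.015625
F(j) = -7 - 2*j + j*(1 + j) (F(j) = -7 + ((j + 1)*j + j*(-2)) = -7 + ((1 + j)*j - 2*j) = -7 + (j*(1 + j) - 2*j) = -7 + (-2*j + j*(1 + j)) = -7 - 2*j + j*(1 + j))
((F(-3) + W(-4, -1))**2 + P)**2 = (((-7 + (-3)**2 - 1*(-3)) - 5*(-4))**2 - 1/64)**2 = (((-7 + 9 + 3) + 20)**2 - 1/64)**2 = ((5 + 20)**2 - 1/64)**2 = (25**2 - 1/64)**2 = (625 - 1/64)**2 = (39999/64)**2 = 1599920001/4096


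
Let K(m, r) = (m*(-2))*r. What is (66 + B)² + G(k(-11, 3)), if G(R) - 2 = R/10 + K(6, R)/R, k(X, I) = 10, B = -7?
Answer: 3472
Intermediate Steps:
K(m, r) = -2*m*r (K(m, r) = (-2*m)*r = -2*m*r)
G(R) = -10 + R/10 (G(R) = 2 + (R/10 + (-2*6*R)/R) = 2 + (R*(⅒) + (-12*R)/R) = 2 + (R/10 - 12) = 2 + (-12 + R/10) = -10 + R/10)
(66 + B)² + G(k(-11, 3)) = (66 - 7)² + (-10 + (⅒)*10) = 59² + (-10 + 1) = 3481 - 9 = 3472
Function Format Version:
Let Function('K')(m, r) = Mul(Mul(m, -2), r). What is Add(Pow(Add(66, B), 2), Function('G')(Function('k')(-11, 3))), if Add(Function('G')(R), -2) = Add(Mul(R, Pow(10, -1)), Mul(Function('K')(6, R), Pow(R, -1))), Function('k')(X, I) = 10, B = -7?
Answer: 3472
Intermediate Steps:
Function('K')(m, r) = Mul(-2, m, r) (Function('K')(m, r) = Mul(Mul(-2, m), r) = Mul(-2, m, r))
Function('G')(R) = Add(-10, Mul(Rational(1, 10), R)) (Function('G')(R) = Add(2, Add(Mul(R, Pow(10, -1)), Mul(Mul(-2, 6, R), Pow(R, -1)))) = Add(2, Add(Mul(R, Rational(1, 10)), Mul(Mul(-12, R), Pow(R, -1)))) = Add(2, Add(Mul(Rational(1, 10), R), -12)) = Add(2, Add(-12, Mul(Rational(1, 10), R))) = Add(-10, Mul(Rational(1, 10), R)))
Add(Pow(Add(66, B), 2), Function('G')(Function('k')(-11, 3))) = Add(Pow(Add(66, -7), 2), Add(-10, Mul(Rational(1, 10), 10))) = Add(Pow(59, 2), Add(-10, 1)) = Add(3481, -9) = 3472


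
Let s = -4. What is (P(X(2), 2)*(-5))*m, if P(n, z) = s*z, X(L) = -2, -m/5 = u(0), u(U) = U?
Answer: 0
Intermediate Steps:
m = 0 (m = -5*0 = 0)
P(n, z) = -4*z
(P(X(2), 2)*(-5))*m = (-4*2*(-5))*0 = -8*(-5)*0 = 40*0 = 0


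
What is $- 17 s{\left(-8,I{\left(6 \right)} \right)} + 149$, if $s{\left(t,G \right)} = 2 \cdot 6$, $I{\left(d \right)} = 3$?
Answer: $-55$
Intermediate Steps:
$s{\left(t,G \right)} = 12$
$- 17 s{\left(-8,I{\left(6 \right)} \right)} + 149 = \left(-17\right) 12 + 149 = -204 + 149 = -55$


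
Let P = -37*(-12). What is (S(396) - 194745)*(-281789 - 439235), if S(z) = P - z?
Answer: 140381209728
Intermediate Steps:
P = 444
S(z) = 444 - z
(S(396) - 194745)*(-281789 - 439235) = ((444 - 1*396) - 194745)*(-281789 - 439235) = ((444 - 396) - 194745)*(-721024) = (48 - 194745)*(-721024) = -194697*(-721024) = 140381209728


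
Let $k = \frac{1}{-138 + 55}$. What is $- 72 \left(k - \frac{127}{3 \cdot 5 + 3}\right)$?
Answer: $\frac{42236}{83} \approx 508.87$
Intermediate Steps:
$k = - \frac{1}{83}$ ($k = \frac{1}{-83} = - \frac{1}{83} \approx -0.012048$)
$- 72 \left(k - \frac{127}{3 \cdot 5 + 3}\right) = - 72 \left(- \frac{1}{83} - \frac{127}{3 \cdot 5 + 3}\right) = - 72 \left(- \frac{1}{83} - \frac{127}{15 + 3}\right) = - 72 \left(- \frac{1}{83} - \frac{127}{18}\right) = \left(-72\right) \left(- \frac{10559}{1494}\right) = \frac{42236}{83}$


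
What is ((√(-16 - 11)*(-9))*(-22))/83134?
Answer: 297*I*√3/41567 ≈ 0.012376*I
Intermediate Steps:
((√(-16 - 11)*(-9))*(-22))/83134 = ((√(-27)*(-9))*(-22))*(1/83134) = (((3*I*√3)*(-9))*(-22))*(1/83134) = (-27*I*√3*(-22))*(1/83134) = (594*I*√3)*(1/83134) = 297*I*√3/41567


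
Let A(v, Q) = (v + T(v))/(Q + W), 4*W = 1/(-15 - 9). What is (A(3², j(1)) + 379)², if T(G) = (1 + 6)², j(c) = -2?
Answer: 4566921241/37249 ≈ 1.2261e+5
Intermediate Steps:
W = -1/96 (W = 1/(4*(-15 - 9)) = (¼)/(-24) = (¼)*(-1/24) = -1/96 ≈ -0.010417)
T(G) = 49 (T(G) = 7² = 49)
A(v, Q) = (49 + v)/(-1/96 + Q) (A(v, Q) = (v + 49)/(Q - 1/96) = (49 + v)/(-1/96 + Q))
(A(3², j(1)) + 379)² = (96*(49 + 3²)/(-1 + 96*(-2)) + 379)² = (96*(49 + 9)/(-1 - 192) + 379)² = (96*58/(-193) + 379)² = (96*(-1/193)*58 + 379)² = (-5568/193 + 379)² = (67579/193)² = 4566921241/37249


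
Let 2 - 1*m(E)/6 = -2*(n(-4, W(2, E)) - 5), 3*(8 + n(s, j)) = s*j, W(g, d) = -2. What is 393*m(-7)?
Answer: -44016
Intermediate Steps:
n(s, j) = -8 + j*s/3 (n(s, j) = -8 + (s*j)/3 = -8 + (j*s)/3 = -8 + j*s/3)
m(E) = -112 (m(E) = 12 - (-12)*((-8 + (1/3)*(-2)*(-4)) - 5) = 12 - (-12)*((-8 + 8/3) - 5) = 12 - (-12)*(-16/3 - 5) = 12 - (-12)*(-31)/3 = 12 - 6*62/3 = 12 - 124 = -112)
393*m(-7) = 393*(-112) = -44016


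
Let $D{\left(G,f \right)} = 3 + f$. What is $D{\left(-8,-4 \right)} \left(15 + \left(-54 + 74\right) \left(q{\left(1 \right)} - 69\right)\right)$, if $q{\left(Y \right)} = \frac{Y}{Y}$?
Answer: $1345$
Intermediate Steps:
$q{\left(Y \right)} = 1$
$D{\left(-8,-4 \right)} \left(15 + \left(-54 + 74\right) \left(q{\left(1 \right)} - 69\right)\right) = \left(3 - 4\right) \left(15 + \left(-54 + 74\right) \left(1 - 69\right)\right) = - (15 + 20 \left(-68\right)) = - (15 - 1360) = \left(-1\right) \left(-1345\right) = 1345$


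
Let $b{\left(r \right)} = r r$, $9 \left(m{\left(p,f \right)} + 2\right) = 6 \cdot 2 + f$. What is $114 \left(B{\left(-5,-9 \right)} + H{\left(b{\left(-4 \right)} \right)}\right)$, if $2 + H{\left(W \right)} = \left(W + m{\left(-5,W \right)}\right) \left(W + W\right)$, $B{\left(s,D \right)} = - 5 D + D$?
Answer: $\frac{198892}{3} \approx 66297.0$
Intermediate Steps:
$m{\left(p,f \right)} = - \frac{2}{3} + \frac{f}{9}$ ($m{\left(p,f \right)} = -2 + \frac{6 \cdot 2 + f}{9} = -2 + \frac{12 + f}{9} = -2 + \left(\frac{4}{3} + \frac{f}{9}\right) = - \frac{2}{3} + \frac{f}{9}$)
$b{\left(r \right)} = r^{2}$
$B{\left(s,D \right)} = - 4 D$
$H{\left(W \right)} = -2 + 2 W \left(- \frac{2}{3} + \frac{10 W}{9}\right)$ ($H{\left(W \right)} = -2 + \left(W + \left(- \frac{2}{3} + \frac{W}{9}\right)\right) \left(W + W\right) = -2 + \left(- \frac{2}{3} + \frac{10 W}{9}\right) 2 W = -2 + 2 W \left(- \frac{2}{3} + \frac{10 W}{9}\right)$)
$114 \left(B{\left(-5,-9 \right)} + H{\left(b{\left(-4 \right)} \right)}\right) = 114 \left(\left(-4\right) \left(-9\right) - \left(2 - \frac{5120}{9} + \frac{64}{3}\right)\right) = 114 \left(36 - \left(\frac{70}{3} - \frac{5120}{9}\right)\right) = 114 \left(36 - - \frac{4910}{9}\right) = 114 \left(36 + \frac{4910}{9}\right) = 114 \cdot \frac{5234}{9} = \frac{198892}{3}$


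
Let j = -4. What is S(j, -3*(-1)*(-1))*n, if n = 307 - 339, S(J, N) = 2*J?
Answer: 256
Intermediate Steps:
n = -32
S(j, -3*(-1)*(-1))*n = (2*(-4))*(-32) = -8*(-32) = 256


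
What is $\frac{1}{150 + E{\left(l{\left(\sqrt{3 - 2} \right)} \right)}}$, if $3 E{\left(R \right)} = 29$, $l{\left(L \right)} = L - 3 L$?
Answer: $\frac{3}{479} \approx 0.006263$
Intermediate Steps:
$l{\left(L \right)} = - 2 L$
$E{\left(R \right)} = \frac{29}{3}$ ($E{\left(R \right)} = \frac{1}{3} \cdot 29 = \frac{29}{3}$)
$\frac{1}{150 + E{\left(l{\left(\sqrt{3 - 2} \right)} \right)}} = \frac{1}{150 + \frac{29}{3}} = \frac{1}{\frac{479}{3}} = \frac{3}{479}$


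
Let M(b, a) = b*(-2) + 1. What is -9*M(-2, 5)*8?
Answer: -360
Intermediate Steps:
M(b, a) = 1 - 2*b (M(b, a) = -2*b + 1 = 1 - 2*b)
-9*M(-2, 5)*8 = -9*(1 - 2*(-2))*8 = -9*(1 + 4)*8 = -9*5*8 = -45*8 = -360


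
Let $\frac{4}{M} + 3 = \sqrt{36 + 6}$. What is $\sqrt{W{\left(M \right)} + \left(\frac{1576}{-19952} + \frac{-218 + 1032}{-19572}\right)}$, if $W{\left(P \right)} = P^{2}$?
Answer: $\frac{\sqrt{2832266148701409 + 397111132459104 \sqrt{42}}}{67117281} \approx 1.0955$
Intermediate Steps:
$M = \frac{4}{-3 + \sqrt{42}}$ ($M = \frac{4}{-3 + \sqrt{36 + 6}} = \frac{4}{-3 + \sqrt{42}} \approx 1.1492$)
$\sqrt{W{\left(M \right)} + \left(\frac{1576}{-19952} + \frac{-218 + 1032}{-19572}\right)} = \sqrt{\left(\frac{4}{11} + \frac{4 \sqrt{42}}{33}\right)^{2} + \left(\frac{1576}{-19952} + \frac{-218 + 1032}{-19572}\right)} = \sqrt{\left(\frac{4}{11} + \frac{4 \sqrt{42}}{33}\right)^{2} + \left(1576 \left(- \frac{1}{19952}\right) + 814 \left(- \frac{1}{19572}\right)\right)} = \sqrt{\left(\frac{4}{11} + \frac{4 \sqrt{42}}{33}\right)^{2} - \frac{735725}{6101571}} = \sqrt{- \frac{735725}{6101571} + \left(\frac{4}{11} + \frac{4 \sqrt{42}}{33}\right)^{2}}$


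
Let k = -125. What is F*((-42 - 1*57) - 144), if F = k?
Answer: 30375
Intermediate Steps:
F = -125
F*((-42 - 1*57) - 144) = -125*((-42 - 1*57) - 144) = -125*((-42 - 57) - 144) = -125*(-99 - 144) = -125*(-243) = 30375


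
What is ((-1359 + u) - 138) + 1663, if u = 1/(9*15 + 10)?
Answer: 24071/145 ≈ 166.01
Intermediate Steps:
u = 1/145 (u = 1/(135 + 10) = 1/145 ≈ 0.0068966)
((-1359 + u) - 138) + 1663 = ((-1359 + 1/145) - 138) + 1663 = (-197054/145 - 138) + 1663 = -217064/145 + 1663 = 24071/145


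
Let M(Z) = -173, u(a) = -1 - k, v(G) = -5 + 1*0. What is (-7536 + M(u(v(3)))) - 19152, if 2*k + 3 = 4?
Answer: -26861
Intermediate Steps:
k = 1/2 (k = -3/2 + (1/2)*4 = -3/2 + 2 = 1/2 ≈ 0.50000)
v(G) = -5 (v(G) = -5 + 0 = -5)
u(a) = -3/2 (u(a) = -1 - 1*1/2 = -1 - 1/2 = -3/2)
(-7536 + M(u(v(3)))) - 19152 = (-7536 - 173) - 19152 = -7709 - 19152 = -26861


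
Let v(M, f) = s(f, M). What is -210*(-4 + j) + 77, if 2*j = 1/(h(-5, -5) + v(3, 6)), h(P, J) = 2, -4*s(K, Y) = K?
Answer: 707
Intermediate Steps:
s(K, Y) = -K/4
v(M, f) = -f/4
j = 1 (j = 1/(2*(2 - ¼*6)) = 1/(2*(2 - 3/2)) = 1/(2*(½)) = (½)*2 = 1)
-210*(-4 + j) + 77 = -210*(-4 + 1) + 77 = -210*(-3) + 77 = -30*(-21) + 77 = 630 + 77 = 707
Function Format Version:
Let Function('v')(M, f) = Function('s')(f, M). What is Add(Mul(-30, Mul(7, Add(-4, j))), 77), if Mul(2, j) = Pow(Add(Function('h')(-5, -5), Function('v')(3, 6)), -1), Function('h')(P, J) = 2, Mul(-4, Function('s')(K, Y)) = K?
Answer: 707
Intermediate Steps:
Function('s')(K, Y) = Mul(Rational(-1, 4), K)
Function('v')(M, f) = Mul(Rational(-1, 4), f)
j = 1 (j = Mul(Rational(1, 2), Pow(Add(2, Mul(Rational(-1, 4), 6)), -1)) = Mul(Rational(1, 2), Pow(Add(2, Rational(-3, 2)), -1)) = Mul(Rational(1, 2), Pow(Rational(1, 2), -1)) = Mul(Rational(1, 2), 2) = 1)
Add(Mul(-30, Mul(7, Add(-4, j))), 77) = Add(Mul(-30, Mul(7, Add(-4, 1))), 77) = Add(Mul(-30, Mul(7, -3)), 77) = Add(Mul(-30, -21), 77) = Add(630, 77) = 707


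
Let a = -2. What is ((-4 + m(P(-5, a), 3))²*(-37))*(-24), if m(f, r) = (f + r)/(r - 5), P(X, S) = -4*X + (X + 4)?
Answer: 199800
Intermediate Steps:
P(X, S) = 4 - 3*X (P(X, S) = -4*X + (4 + X) = 4 - 3*X)
m(f, r) = (f + r)/(-5 + r)
((-4 + m(P(-5, a), 3))²*(-37))*(-24) = ((-4 + ((4 - 3*(-5)) + 3)/(-5 + 3))²*(-37))*(-24) = ((-4 + ((4 + 15) + 3)/(-2))²*(-37))*(-24) = ((-4 - (19 + 3)/2)²*(-37))*(-24) = ((-4 - ½*22)²*(-37))*(-24) = ((-4 - 11)²*(-37))*(-24) = ((-15)²*(-37))*(-24) = (225*(-37))*(-24) = -8325*(-24) = 199800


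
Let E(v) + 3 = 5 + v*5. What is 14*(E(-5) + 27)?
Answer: 56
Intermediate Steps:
E(v) = 2 + 5*v (E(v) = -3 + (5 + v*5) = -3 + (5 + 5*v) = 2 + 5*v)
14*(E(-5) + 27) = 14*((2 + 5*(-5)) + 27) = 14*((2 - 25) + 27) = 14*(-23 + 27) = 14*4 = 56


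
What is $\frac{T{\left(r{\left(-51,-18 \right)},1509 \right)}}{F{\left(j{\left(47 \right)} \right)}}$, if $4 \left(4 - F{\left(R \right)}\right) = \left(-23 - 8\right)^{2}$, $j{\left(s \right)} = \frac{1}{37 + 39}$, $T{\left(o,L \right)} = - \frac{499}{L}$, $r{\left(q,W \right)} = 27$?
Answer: $\frac{1996}{1426005} \approx 0.0013997$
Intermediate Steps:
$j{\left(s \right)} = \frac{1}{76}$
$F{\left(R \right)} = - \frac{945}{4}$ ($F{\left(R \right)} = 4 - \frac{\left(-23 - 8\right)^{2}}{4} = 4 - \frac{\left(-31\right)^{2}}{4} = 4 - \frac{961}{4} = - \frac{945}{4}$)
$\frac{T{\left(r{\left(-51,-18 \right)},1509 \right)}}{F{\left(j{\left(47 \right)} \right)}} = \frac{\left(-499\right) \frac{1}{1509}}{- \frac{945}{4}} = \left(-499\right) \frac{1}{1509} \left(- \frac{4}{945}\right) = \left(- \frac{499}{1509}\right) \left(- \frac{4}{945}\right) = \frac{1996}{1426005}$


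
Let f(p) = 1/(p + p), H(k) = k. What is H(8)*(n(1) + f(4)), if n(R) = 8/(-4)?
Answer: -15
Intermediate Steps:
n(R) = -2 (n(R) = 8*(-¼) = -2)
f(p) = 1/(2*p)
H(8)*(n(1) + f(4)) = 8*(-2 + (½)/4) = 8*(-2 + (½)*(¼)) = 8*(-2 + ⅛) = 8*(-15/8) = -15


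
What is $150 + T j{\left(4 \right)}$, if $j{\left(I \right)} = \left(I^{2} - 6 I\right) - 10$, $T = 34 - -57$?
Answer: $-1488$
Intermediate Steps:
$T = 91$ ($T = 34 + 57 = 91$)
$j{\left(I \right)} = -10 + I^{2} - 6 I$
$150 + T j{\left(4 \right)} = 150 + 91 \left(-10 + 4^{2} - 24\right) = 150 + 91 \left(-10 + 16 - 24\right) = 150 + 91 \left(-18\right) = 150 - 1638 = -1488$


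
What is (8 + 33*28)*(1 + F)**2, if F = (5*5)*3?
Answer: 5383232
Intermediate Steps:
F = 75 (F = 25*3 = 75)
(8 + 33*28)*(1 + F)**2 = (8 + 33*28)*(1 + 75)**2 = (8 + 924)*76**2 = 932*5776 = 5383232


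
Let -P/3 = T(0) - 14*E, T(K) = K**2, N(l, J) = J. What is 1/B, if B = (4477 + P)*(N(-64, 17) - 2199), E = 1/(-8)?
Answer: -2/19514717 ≈ -1.0249e-7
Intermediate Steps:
E = -1/8 ≈ -0.12500
P = -21/4 (P = -3*(0**2 - 14*(-1/8)) = -3*(0 + 7/4) = -3*7/4 = -21/4 ≈ -5.2500)
B = -19514717/2 (B = (4477 - 21/4)*(17 - 2199) = (17887/4)*(-2182) = -19514717/2 ≈ -9.7574e+6)
1/B = 1/(-19514717/2) = -2/19514717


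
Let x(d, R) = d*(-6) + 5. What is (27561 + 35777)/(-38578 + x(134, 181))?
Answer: -63338/39377 ≈ -1.6085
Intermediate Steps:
x(d, R) = 5 - 6*d (x(d, R) = -6*d + 5 = 5 - 6*d)
(27561 + 35777)/(-38578 + x(134, 181)) = (27561 + 35777)/(-38578 + (5 - 6*134)) = 63338/(-38578 + (5 - 804)) = 63338/(-38578 - 799) = 63338/(-39377) = 63338*(-1/39377) = -63338/39377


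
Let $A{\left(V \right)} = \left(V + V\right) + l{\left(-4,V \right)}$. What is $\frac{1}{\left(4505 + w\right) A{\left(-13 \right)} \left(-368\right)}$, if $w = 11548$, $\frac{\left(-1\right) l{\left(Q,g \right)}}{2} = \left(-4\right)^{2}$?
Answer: $\frac{1}{342635232} \approx 2.9186 \cdot 10^{-9}$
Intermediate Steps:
$l{\left(Q,g \right)} = -32$ ($l{\left(Q,g \right)} = - 2 \left(-4\right)^{2} = \left(-2\right) 16 = -32$)
$A{\left(V \right)} = -32 + 2 V$ ($A{\left(V \right)} = \left(V + V\right) - 32 = 2 V - 32 = -32 + 2 V$)
$\frac{1}{\left(4505 + w\right) A{\left(-13 \right)} \left(-368\right)} = \frac{1}{\left(4505 + 11548\right) \left(-32 + 2 \left(-13\right)\right) \left(-368\right)} = \frac{1}{16053 \left(-32 - 26\right) \left(-368\right)} = \frac{1}{16053 \left(\left(-58\right) \left(-368\right)\right)} = \frac{1}{16053 \cdot 21344} = \frac{1}{16053} \cdot \frac{1}{21344} = \frac{1}{342635232}$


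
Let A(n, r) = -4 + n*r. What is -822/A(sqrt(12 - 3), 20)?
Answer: -411/28 ≈ -14.679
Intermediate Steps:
-822/A(sqrt(12 - 3), 20) = -822/(-4 + sqrt(12 - 3)*20) = -822/(-4 + sqrt(9)*20) = -822/(-4 + 3*20) = -822/(-4 + 60) = -822/56 = -822*1/56 = -411/28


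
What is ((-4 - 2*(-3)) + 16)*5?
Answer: 90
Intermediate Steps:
((-4 - 2*(-3)) + 16)*5 = ((-4 + 6) + 16)*5 = (2 + 16)*5 = 18*5 = 90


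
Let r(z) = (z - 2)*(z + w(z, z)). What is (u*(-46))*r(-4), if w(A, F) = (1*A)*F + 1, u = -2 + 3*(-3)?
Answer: -39468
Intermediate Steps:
u = -11 (u = -2 - 9 = -11)
w(A, F) = 1 + A*F (w(A, F) = A*F + 1 = 1 + A*F)
r(z) = (-2 + z)*(1 + z + z²) (r(z) = (z - 2)*(z + (1 + z*z)) = (-2 + z)*(z + (1 + z²)) = (-2 + z)*(1 + z + z²))
(u*(-46))*r(-4) = (-11*(-46))*(-2 + (-4)³ - 1*(-4) - 1*(-4)²) = 506*(-2 - 64 + 4 - 1*16) = 506*(-2 - 64 + 4 - 16) = 506*(-78) = -39468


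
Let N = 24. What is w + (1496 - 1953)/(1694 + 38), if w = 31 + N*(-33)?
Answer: -1318509/1732 ≈ -761.26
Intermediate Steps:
w = -761 (w = 31 + 24*(-33) = 31 - 792 = -761)
w + (1496 - 1953)/(1694 + 38) = -761 + (1496 - 1953)/(1694 + 38) = -761 - 457/1732 = -1318509/1732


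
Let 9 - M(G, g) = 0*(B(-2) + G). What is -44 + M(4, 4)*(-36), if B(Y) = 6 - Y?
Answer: -368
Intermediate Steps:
M(G, g) = 9 (M(G, g) = 9 - 0*((6 - 1*(-2)) + G) = 9 - 0*((6 + 2) + G) = 9 - 0*(8 + G) = 9 - 1*0 = 9 + 0 = 9)
-44 + M(4, 4)*(-36) = -44 + 9*(-36) = -44 - 324 = -368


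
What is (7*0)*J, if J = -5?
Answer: 0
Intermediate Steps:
(7*0)*J = (7*0)*(-5) = 0*(-5) = 0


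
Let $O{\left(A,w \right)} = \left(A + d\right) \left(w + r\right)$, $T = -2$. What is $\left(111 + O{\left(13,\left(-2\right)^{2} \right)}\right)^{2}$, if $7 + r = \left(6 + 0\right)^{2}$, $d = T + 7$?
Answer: $497025$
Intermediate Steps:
$d = 5$ ($d = -2 + 7 = 5$)
$r = 29$ ($r = -7 + \left(6 + 0\right)^{2} = -7 + 6^{2} = -7 + 36 = 29$)
$O{\left(A,w \right)} = \left(5 + A\right) \left(29 + w\right)$ ($O{\left(A,w \right)} = \left(A + 5\right) \left(w + 29\right) = \left(5 + A\right) \left(29 + w\right)$)
$\left(111 + O{\left(13,\left(-2\right)^{2} \right)}\right)^{2} = \left(111 + \left(145 + 5 \left(-2\right)^{2} + 29 \cdot 13 + 13 \left(-2\right)^{2}\right)\right)^{2} = \left(111 + \left(145 + 5 \cdot 4 + 377 + 13 \cdot 4\right)\right)^{2} = \left(111 + \left(145 + 20 + 377 + 52\right)\right)^{2} = \left(111 + 594\right)^{2} = 705^{2} = 497025$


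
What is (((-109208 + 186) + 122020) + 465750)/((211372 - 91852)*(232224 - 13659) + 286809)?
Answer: 478748/26123175609 ≈ 1.8327e-5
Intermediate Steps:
(((-109208 + 186) + 122020) + 465750)/((211372 - 91852)*(232224 - 13659) + 286809) = ((-109022 + 122020) + 465750)/(119520*218565 + 286809) = (12998 + 465750)/(26122888800 + 286809) = 478748/26123175609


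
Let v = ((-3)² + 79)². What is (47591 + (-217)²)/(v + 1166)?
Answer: 1052/99 ≈ 10.626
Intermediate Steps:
v = 7744 (v = (9 + 79)² = 88² = 7744)
(47591 + (-217)²)/(v + 1166) = (47591 + (-217)²)/(7744 + 1166) = (47591 + 47089)/8910 = 94680*(1/8910) = 1052/99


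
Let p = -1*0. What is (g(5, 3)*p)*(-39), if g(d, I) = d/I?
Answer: 0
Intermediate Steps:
p = 0
(g(5, 3)*p)*(-39) = ((5/3)*0)*(-39) = 0*(-39) = 0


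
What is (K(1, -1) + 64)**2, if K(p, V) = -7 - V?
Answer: 3364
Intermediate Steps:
(K(1, -1) + 64)**2 = ((-7 - 1*(-1)) + 64)**2 = ((-7 + 1) + 64)**2 = (-6 + 64)**2 = 58**2 = 3364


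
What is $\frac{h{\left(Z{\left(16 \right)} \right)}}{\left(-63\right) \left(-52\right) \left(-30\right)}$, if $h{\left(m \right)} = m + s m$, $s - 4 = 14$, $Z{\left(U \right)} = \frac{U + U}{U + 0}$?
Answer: $- \frac{19}{49140} \approx -0.00038665$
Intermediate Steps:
$Z{\left(U \right)} = 2$ ($Z{\left(U \right)} = \frac{2 U}{U} = 2$)
$s = 18$ ($s = 4 + 14 = 18$)
$h{\left(m \right)} = 19 m$ ($h{\left(m \right)} = m + 18 m = 19 m$)
$\frac{h{\left(Z{\left(16 \right)} \right)}}{\left(-63\right) \left(-52\right) \left(-30\right)} = \frac{19 \cdot 2}{\left(-63\right) \left(-52\right) \left(-30\right)} = \frac{38}{3276 \left(-30\right)} = \frac{38}{-98280} = 38 \left(- \frac{1}{98280}\right) = - \frac{19}{49140}$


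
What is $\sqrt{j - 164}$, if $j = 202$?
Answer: $\sqrt{38} \approx 6.1644$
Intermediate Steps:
$\sqrt{j - 164} = \sqrt{202 - 164} = \sqrt{38}$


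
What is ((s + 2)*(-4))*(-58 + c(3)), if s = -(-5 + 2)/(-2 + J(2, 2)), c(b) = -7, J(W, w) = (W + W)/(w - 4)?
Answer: 325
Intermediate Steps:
J(W, w) = 2*W/(-4 + w) (J(W, w) = (2*W)/(-4 + w) = 2*W/(-4 + w))
s = -¾ (s = -(-5 + 2)/(-2 + 2*2/(-4 + 2)) = -(-3)/(-2 + 2*2/(-2)) = -(-3)/(-2 + 2*2*(-½)) = -(-3)/(-2 - 2) = -(-3)/(-4) = -(-3)*(-1)/4 = -1*¾ = -¾ ≈ -0.75000)
((s + 2)*(-4))*(-58 + c(3)) = ((-¾ + 2)*(-4))*(-58 - 7) = ((5/4)*(-4))*(-65) = -5*(-65) = 325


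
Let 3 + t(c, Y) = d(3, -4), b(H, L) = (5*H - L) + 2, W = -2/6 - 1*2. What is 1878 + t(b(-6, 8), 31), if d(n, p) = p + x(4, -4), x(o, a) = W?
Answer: 5606/3 ≈ 1868.7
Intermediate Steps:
W = -7/3 (W = -2*1/6 - 2 = -1/3 - 2 = -7/3 ≈ -2.3333)
b(H, L) = 2 - L + 5*H (b(H, L) = (-L + 5*H) + 2 = 2 - L + 5*H)
x(o, a) = -7/3
d(n, p) = -7/3 + p (d(n, p) = p - 7/3 = -7/3 + p)
t(c, Y) = -28/3 (t(c, Y) = -3 + (-7/3 - 4) = -3 - 19/3 = -28/3)
1878 + t(b(-6, 8), 31) = 1878 - 28/3 = 5606/3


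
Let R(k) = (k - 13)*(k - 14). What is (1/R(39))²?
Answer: 1/422500 ≈ 2.3669e-6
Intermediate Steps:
R(k) = (-14 + k)*(-13 + k) (R(k) = (-13 + k)*(-14 + k) = (-14 + k)*(-13 + k))
(1/R(39))² = (1/(182 + 39² - 27*39))² = (1/(182 + 1521 - 1053))² = (1/650)² = 1/422500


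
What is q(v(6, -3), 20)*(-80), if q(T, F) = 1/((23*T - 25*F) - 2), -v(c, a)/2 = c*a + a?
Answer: -5/29 ≈ -0.17241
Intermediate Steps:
v(c, a) = -2*a - 2*a*c (v(c, a) = -2*(c*a + a) = -2*(a*c + a) = -2*(a + a*c) = -2*a - 2*a*c)
q(T, F) = 1/(-2 - 25*F + 23*T) (q(T, F) = 1/((-25*F + 23*T) - 2) = 1/(-2 - 25*F + 23*T))
q(v(6, -3), 20)*(-80) = -1/(2 - (-46)*(-3)*(1 + 6) + 25*20)*(-80) = -1/(2 - (-46)*(-3)*7 + 500)*(-80) = -1/(2 - 23*42 + 500)*(-80) = -1/(2 - 966 + 500)*(-80) = -1/(-464)*(-80) = -1*(-1/464)*(-80) = (1/464)*(-80) = -5/29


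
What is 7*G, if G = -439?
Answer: -3073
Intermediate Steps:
7*G = 7*(-439) = -3073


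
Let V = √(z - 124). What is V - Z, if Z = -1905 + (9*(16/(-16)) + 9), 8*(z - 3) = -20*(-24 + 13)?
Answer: 1905 + I*√374/2 ≈ 1905.0 + 9.6695*I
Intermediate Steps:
z = 61/2 (z = 3 + (-20*(-24 + 13))/8 = 3 + (-20*(-11))/8 = 3 + (⅛)*220 = 3 + 55/2 = 61/2 ≈ 30.500)
V = I*√374/2 (V = √(61/2 - 124) = √(-187/2) = I*√374/2 ≈ 9.6695*I)
Z = -1905 (Z = -1905 + (9*(16*(-1/16)) + 9) = -1905 + (9*(-1) + 9) = -1905 + (-9 + 9) = -1905 + 0 = -1905)
V - Z = I*√374/2 - 1*(-1905) = I*√374/2 + 1905 = 1905 + I*√374/2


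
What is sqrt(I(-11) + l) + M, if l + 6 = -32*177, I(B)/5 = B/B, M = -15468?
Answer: -15468 + I*sqrt(5665) ≈ -15468.0 + 75.266*I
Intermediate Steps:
I(B) = 5 (I(B) = 5*(B/B) = 5*1 = 5)
l = -5670 (l = -6 - 32*177 = -6 - 5664 = -5670)
sqrt(I(-11) + l) + M = sqrt(5 - 5670) - 15468 = sqrt(-5665) - 15468 = I*sqrt(5665) - 15468 = -15468 + I*sqrt(5665)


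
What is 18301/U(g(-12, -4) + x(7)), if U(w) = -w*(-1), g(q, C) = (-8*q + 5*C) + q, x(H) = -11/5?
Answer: 91505/309 ≈ 296.13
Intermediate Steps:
x(H) = -11/5 (x(H) = -11*⅕ = -11/5)
g(q, C) = -7*q + 5*C
U(w) = w
18301/U(g(-12, -4) + x(7)) = 18301/((-7*(-12) + 5*(-4)) - 11/5) = 18301/((84 - 20) - 11/5) = 18301/(64 - 11/5) = 18301/(309/5) = 18301*(5/309) = 91505/309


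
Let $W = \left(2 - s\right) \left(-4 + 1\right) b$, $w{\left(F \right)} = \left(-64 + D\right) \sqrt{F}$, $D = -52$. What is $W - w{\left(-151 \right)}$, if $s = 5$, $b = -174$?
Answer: $-1566 + 116 i \sqrt{151} \approx -1566.0 + 1425.4 i$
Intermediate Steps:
$w{\left(F \right)} = - 116 \sqrt{F}$ ($w{\left(F \right)} = \left(-64 - 52\right) \sqrt{F} = - 116 \sqrt{F}$)
$W = -1566$ ($W = \left(2 - 5\right) \left(-4 + 1\right) \left(-174\right) = \left(2 - 5\right) \left(-3\right) \left(-174\right) = \left(-3\right) \left(-3\right) \left(-174\right) = 9 \left(-174\right) = -1566$)
$W - w{\left(-151 \right)} = -1566 - - 116 \sqrt{-151} = -1566 - - 116 i \sqrt{151} = -1566 + 116 i \sqrt{151}$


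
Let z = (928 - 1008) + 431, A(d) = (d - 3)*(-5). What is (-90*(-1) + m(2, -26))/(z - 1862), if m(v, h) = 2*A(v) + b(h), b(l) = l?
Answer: -74/1511 ≈ -0.048974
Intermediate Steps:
A(d) = 15 - 5*d (A(d) = (-3 + d)*(-5) = 15 - 5*d)
m(v, h) = 30 + h - 10*v (m(v, h) = 2*(15 - 5*v) + h = (30 - 10*v) + h = 30 + h - 10*v)
z = 351 (z = -80 + 431 = 351)
(-90*(-1) + m(2, -26))/(z - 1862) = (-90*(-1) + (30 - 26 - 10*2))/(351 - 1862) = (90 + (30 - 26 - 20))/(-1511) = (90 - 16)*(-1/1511) = 74*(-1/1511) = -74/1511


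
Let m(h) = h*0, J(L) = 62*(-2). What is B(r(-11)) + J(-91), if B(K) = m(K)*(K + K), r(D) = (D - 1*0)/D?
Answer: -124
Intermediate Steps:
J(L) = -124
r(D) = 1 (r(D) = (D + 0)/D = D/D = 1)
m(h) = 0
B(K) = 0 (B(K) = 0*(K + K) = 0*(2*K) = 0)
B(r(-11)) + J(-91) = 0 - 124 = -124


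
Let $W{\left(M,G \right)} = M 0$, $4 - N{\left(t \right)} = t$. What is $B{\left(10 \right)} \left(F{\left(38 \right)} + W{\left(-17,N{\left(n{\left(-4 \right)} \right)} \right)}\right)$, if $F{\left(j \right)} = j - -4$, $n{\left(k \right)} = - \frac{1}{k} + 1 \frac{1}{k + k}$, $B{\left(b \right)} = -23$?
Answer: $-966$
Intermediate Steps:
$n{\left(k \right)} = - \frac{1}{2 k}$ ($n{\left(k \right)} = - \frac{1}{k} + 1 \frac{1}{2 k} = - \frac{1}{k} + \frac{1}{2 k} = - \frac{1}{2 k}$)
$N{\left(t \right)} = 4 - t$
$F{\left(j \right)} = 4 + j$ ($F{\left(j \right)} = j + 4 = 4 + j$)
$W{\left(M,G \right)} = 0$
$B{\left(10 \right)} \left(F{\left(38 \right)} + W{\left(-17,N{\left(n{\left(-4 \right)} \right)} \right)}\right) = - 23 \left(\left(4 + 38\right) + 0\right) = - 23 \left(42 + 0\right) = \left(-23\right) 42 = -966$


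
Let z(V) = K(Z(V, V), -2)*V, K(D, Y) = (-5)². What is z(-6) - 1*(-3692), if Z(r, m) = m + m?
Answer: 3542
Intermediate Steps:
Z(r, m) = 2*m
K(D, Y) = 25
z(V) = 25*V
z(-6) - 1*(-3692) = 25*(-6) - 1*(-3692) = -150 + 3692 = 3542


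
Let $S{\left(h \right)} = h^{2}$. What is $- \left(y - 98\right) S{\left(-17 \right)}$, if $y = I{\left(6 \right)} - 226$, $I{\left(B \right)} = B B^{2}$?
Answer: $31212$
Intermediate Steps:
$I{\left(B \right)} = B^{3}$
$y = -10$ ($y = 6^{3} - 226 = 216 - 226 = -10$)
$- \left(y - 98\right) S{\left(-17 \right)} = - \left(-10 - 98\right) \left(-17\right)^{2} = - \left(-108\right) 289 = \left(-1\right) \left(-31212\right) = 31212$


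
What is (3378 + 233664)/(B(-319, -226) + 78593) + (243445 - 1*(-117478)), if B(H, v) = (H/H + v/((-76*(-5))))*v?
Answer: 149536341954/414313 ≈ 3.6093e+5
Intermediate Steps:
B(H, v) = v*(1 + v/380) (B(H, v) = (1 + v/380)*v = v*(1 + v/380))
(3378 + 233664)/(B(-319, -226) + 78593) + (243445 - 1*(-117478)) = (3378 + 233664)/((1/380)*(-226)*(380 - 226) + 78593) + (243445 - 1*(-117478)) = 237042/((1/380)*(-226)*154 + 78593) + (243445 + 117478) = 237042/(-8701/95 + 78593) + 360923 = 237042/(7457634/95) + 360923 = 237042*(95/7457634) + 360923 = 1251055/414313 + 360923 = 149536341954/414313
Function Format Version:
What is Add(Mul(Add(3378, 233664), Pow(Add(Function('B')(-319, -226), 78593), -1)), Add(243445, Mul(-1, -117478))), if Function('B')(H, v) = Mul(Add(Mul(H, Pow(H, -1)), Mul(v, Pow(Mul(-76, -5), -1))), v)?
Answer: Rational(149536341954, 414313) ≈ 3.6093e+5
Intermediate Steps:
Function('B')(H, v) = Mul(v, Add(1, Mul(Rational(1, 380), v))) (Function('B')(H, v) = Mul(Add(1, Mul(v, Pow(380, -1))), v) = Mul(Add(1, Mul(v, Rational(1, 380))), v) = Mul(Add(1, Mul(Rational(1, 380), v)), v) = Mul(v, Add(1, Mul(Rational(1, 380), v))))
Add(Mul(Add(3378, 233664), Pow(Add(Function('B')(-319, -226), 78593), -1)), Add(243445, Mul(-1, -117478))) = Add(Mul(Add(3378, 233664), Pow(Add(Mul(Rational(1, 380), -226, Add(380, -226)), 78593), -1)), Add(243445, Mul(-1, -117478))) = Add(Mul(237042, Pow(Add(Mul(Rational(1, 380), -226, 154), 78593), -1)), Add(243445, 117478)) = Add(Mul(237042, Pow(Add(Rational(-8701, 95), 78593), -1)), 360923) = Add(Mul(237042, Pow(Rational(7457634, 95), -1)), 360923) = Add(Mul(237042, Rational(95, 7457634)), 360923) = Add(Rational(1251055, 414313), 360923) = Rational(149536341954, 414313)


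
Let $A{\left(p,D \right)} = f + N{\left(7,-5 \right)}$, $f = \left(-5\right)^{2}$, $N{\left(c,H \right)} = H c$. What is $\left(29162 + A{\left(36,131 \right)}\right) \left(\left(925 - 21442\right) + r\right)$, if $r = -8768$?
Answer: $-853716320$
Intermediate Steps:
$f = 25$
$A{\left(p,D \right)} = -10$ ($A{\left(p,D \right)} = 25 - 35 = -10$)
$\left(29162 + A{\left(36,131 \right)}\right) \left(\left(925 - 21442\right) + r\right) = \left(29162 - 10\right) \left(\left(925 - 21442\right) - 8768\right) = 29152 \left(-20517 - 8768\right) = 29152 \left(-29285\right) = -853716320$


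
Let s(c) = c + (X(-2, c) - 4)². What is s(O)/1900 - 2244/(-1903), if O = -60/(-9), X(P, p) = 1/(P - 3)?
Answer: 29385379/24652500 ≈ 1.1920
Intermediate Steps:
X(P, p) = 1/(-3 + P)
O = 20/3 (O = -60*(-⅑) = 20/3 ≈ 6.6667)
s(c) = 441/25 + c (s(c) = c + (1/(-3 - 2) - 4)² = c + (1/(-5) - 4)² = c + (-⅕ - 4)² = c + (-21/5)² = c + 441/25 = 441/25 + c)
s(O)/1900 - 2244/(-1903) = (441/25 + 20/3)/1900 - 2244/(-1903) = (1823/75)*(1/1900) - 2244*(-1/1903) = 1823/142500 + 204/173 = 29385379/24652500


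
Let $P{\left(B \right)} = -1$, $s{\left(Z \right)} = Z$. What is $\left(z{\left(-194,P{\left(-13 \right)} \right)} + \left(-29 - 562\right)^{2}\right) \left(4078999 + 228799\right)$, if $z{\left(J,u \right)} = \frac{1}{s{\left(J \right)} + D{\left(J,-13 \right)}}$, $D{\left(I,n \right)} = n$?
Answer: $\frac{311458818292468}{207} \approx 1.5046 \cdot 10^{12}$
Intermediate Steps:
$z{\left(J,u \right)} = \frac{1}{-13 + J}$ ($z{\left(J,u \right)} = \frac{1}{J - 13} = \frac{1}{-13 + J}$)
$\left(z{\left(-194,P{\left(-13 \right)} \right)} + \left(-29 - 562\right)^{2}\right) \left(4078999 + 228799\right) = \left(\frac{1}{-13 - 194} + \left(-29 - 562\right)^{2}\right) \left(4078999 + 228799\right) = \left(\frac{1}{-207} + \left(-591\right)^{2}\right) 4307798 = \left(- \frac{1}{207} + 349281\right) 4307798 = \frac{72301166}{207} \cdot 4307798 = \frac{311458818292468}{207}$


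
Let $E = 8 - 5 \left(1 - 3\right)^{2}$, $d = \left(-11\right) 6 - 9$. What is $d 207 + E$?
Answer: $-15537$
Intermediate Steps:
$d = -75$ ($d = -66 - 9 = -75$)
$E = -12$ ($E = 8 - 5 \left(-2\right)^{2} = 8 - 20 = -12$)
$d 207 + E = \left(-75\right) 207 - 12 = -15525 - 12 = -15537$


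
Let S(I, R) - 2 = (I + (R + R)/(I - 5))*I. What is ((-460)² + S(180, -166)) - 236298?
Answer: 257688/35 ≈ 7362.5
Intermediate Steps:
S(I, R) = 2 + I*(I + 2*R/(-5 + I)) (S(I, R) = 2 + (I + (R + R)/(I - 5))*I = 2 + (I + (2*R)/(-5 + I))*I = 2 + (I + 2*R/(-5 + I))*I = 2 + I*(I + 2*R/(-5 + I)))
((-460)² + S(180, -166)) - 236298 = ((-460)² + (-10 + 180³ - 5*180² + 2*180 + 2*180*(-166))/(-5 + 180)) - 236298 = (211600 + (-10 + 5832000 - 5*32400 + 360 - 59760)/175) - 236298 = (211600 + (-10 + 5832000 - 162000 + 360 - 59760)/175) - 236298 = (211600 + (1/175)*5610590) - 236298 = (211600 + 1122118/35) - 236298 = 8528118/35 - 236298 = 257688/35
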